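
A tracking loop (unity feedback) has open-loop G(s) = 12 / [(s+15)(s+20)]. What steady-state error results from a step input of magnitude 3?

75/26

No free integrators in G(s): this is a type 0 system.
K_p = lim_{s→0} G(s) = 12 / (15·20) = 0.04.
e_ss = 3/(1 + K_p) = 3/1.04 = 75/26.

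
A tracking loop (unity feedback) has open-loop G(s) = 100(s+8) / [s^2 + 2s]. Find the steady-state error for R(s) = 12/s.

Factoring s from the denominator leaves a polynomial with constant term 2, so the system is type 1.
K_p = ∞ for a type-1 system; e_ss to a step is zero.

0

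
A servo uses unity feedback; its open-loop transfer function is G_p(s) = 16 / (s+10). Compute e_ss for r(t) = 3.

15/13

No free integrators in G_p(s): this is a type 0 system.
K_p = lim_{s→0} G_p(s) = 16 / (10) = 1.6.
e_ss = 3/(1 + K_p) = 3/2.6 = 15/13.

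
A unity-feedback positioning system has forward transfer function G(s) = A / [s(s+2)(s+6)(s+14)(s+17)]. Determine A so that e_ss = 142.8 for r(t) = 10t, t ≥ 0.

200

The open loop has one pole at the origin → type 1 system.
K_v = lim_{s→0} s·G(s) = A / (2·6·14·17) = (1/2856)·A.
e_ss = 10/K_v = 142.8 ⇒ K_v = 25/357 ⇒ A = (25/357)/(1/2856) = 200.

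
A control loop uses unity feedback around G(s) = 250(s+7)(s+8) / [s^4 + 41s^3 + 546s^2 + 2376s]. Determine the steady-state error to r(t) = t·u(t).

297/1750

Factoring s from the denominator leaves a polynomial with constant term 2376, so the system is type 1.
K_v = lim_{s→0} s·G(s) = 250·7·8 / 2376 = 1750/297.
e_ss = 1/K_v = 1/(1750/297) = 297/1750.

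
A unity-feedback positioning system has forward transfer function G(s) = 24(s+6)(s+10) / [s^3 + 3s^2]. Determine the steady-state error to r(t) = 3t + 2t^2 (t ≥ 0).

1/120

Factoring s^2 from the denominator leaves a polynomial with constant term 3, so the system is type 2. By superposition:
  • 3t: tracked with zero error.
  • 2t^2: e_ss = 4/K_a with K_a=480 → 1/120.
Total e_ss = 1/120.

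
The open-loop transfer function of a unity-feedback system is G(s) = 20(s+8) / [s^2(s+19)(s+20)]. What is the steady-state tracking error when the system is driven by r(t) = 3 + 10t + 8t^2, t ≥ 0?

38

System type = 2 (two poles at s=0). Treating each term separately:
  • 3: tracked with zero error.
  • 10t: tracked with zero error.
  • 8t^2: e_ss = 16/K_a with K_a=8/19 → 38.
Total e_ss = 38.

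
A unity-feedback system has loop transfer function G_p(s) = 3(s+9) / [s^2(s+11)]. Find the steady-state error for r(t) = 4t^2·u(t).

G_p(s) has two factors of s in the denominator, so the system is type 2.
K_a = lim_{s→0} s^2·G_p(s) = 3·9 / (11) = 27/11.
r(t) = 4t^2 gives R(s) = 8/s^3.
e_ss = 8/K_a = 8/(27/11) = 88/27.

88/27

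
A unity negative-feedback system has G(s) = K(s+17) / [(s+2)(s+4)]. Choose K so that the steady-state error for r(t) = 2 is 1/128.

System type = 0 (no poles at s=0).
K_p = lim_{s→0} G(s) = K·17 / (2·4) = 2.125·K.
e_ss = 2/(1 + K_p) = 1/128 ⇒ 1 + 2.125·K = 256 ⇒ K = 120.

120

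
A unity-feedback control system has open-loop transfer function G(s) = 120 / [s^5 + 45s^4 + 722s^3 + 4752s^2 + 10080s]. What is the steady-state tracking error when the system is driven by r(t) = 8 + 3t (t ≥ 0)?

252

Factoring s from the denominator leaves a polynomial with constant term 10080, so the system is type 1. Treating each term separately:
  • 8: tracked with zero error.
  • 3t: e_ss = 3/K_v with K_v=1/84 → 252.
Total e_ss = 252.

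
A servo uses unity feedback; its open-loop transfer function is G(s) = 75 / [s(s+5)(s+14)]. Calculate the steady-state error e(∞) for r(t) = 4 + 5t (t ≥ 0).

System type = 1 (one pole at s=0). Taking each input component in turn:
  • 4: tracked with zero error.
  • 5t: e_ss = 5/K_v with K_v=15/14 → 14/3.
Total e_ss = 14/3.

14/3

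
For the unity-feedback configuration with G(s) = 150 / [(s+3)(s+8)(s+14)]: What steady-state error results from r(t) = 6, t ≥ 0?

112/27

The open loop has no poles at the origin → type 0 system.
K_p = lim_{s→0} G(s) = 150 / (3·8·14) = 25/56.
e_ss = 6/(1 + K_p) = 6/(81/56) = 112/27.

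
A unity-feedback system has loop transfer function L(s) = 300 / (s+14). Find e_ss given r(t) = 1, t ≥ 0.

System type = 0 (no poles at s=0).
K_p = lim_{s→0} L(s) = 300 / (14) = 150/7.
e_ss = 1/(1 + K_p) = 1/(157/7) = 7/157.

7/157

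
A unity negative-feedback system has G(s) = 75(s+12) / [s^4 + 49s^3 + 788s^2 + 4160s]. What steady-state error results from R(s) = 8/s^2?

Lowest-order denominator term is 4160s, so the open loop has 1 pole at the origin → type 1 system.
K_v = lim_{s→0} s·G(s) = 75·12 / 4160 = 45/208.
e_ss = 8/K_v = 8/(45/208) = 1664/45.

1664/45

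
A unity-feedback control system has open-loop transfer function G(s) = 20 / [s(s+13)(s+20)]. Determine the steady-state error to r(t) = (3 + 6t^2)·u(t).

System type = 1 (one pole at s=0). Treating each term separately:
  • 3: tracked with zero error.
  • 6t^2: a type-1 system cannot track it, e_ss → ∞.
The unbounded component dominates.

infinity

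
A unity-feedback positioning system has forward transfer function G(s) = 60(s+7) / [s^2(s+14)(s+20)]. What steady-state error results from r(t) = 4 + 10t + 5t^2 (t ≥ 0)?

20/3

Two free integrators in G(s): this is a type 2 system. Treating each term separately:
  • 4: tracked with zero error.
  • 10t: tracked with zero error.
  • 5t^2: e_ss = 10/K_a with K_a=1.5 → 20/3.
Total e_ss = 20/3.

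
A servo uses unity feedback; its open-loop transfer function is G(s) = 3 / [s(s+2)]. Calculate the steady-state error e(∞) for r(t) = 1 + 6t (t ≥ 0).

4

One free integrator in G(s): this is a type 1 system. Taking each input component in turn:
  • 1: tracked with zero error.
  • 6t: e_ss = 6/K_v with K_v=1.5 → 4.
Total e_ss = 4.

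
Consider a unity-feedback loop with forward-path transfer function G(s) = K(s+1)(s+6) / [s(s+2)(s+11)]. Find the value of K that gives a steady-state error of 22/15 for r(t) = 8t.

One free integrator in G(s): this is a type 1 system.
K_v = lim_{s→0} s·G(s) = K·1·6 / (2·11) = (3/11)·K.
e_ss = 8/K_v = 22/15 ⇒ K_v = 60/11 ⇒ K = (60/11)/(3/11) = 20.

20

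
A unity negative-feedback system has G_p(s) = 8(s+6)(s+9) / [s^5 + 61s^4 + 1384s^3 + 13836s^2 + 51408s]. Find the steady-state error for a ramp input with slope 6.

714

Lowest-order denominator term is 51408s, so the open loop has 1 pole at the origin → type 1 system.
K_v = lim_{s→0} s·G_p(s) = 8·6·9 / 51408 = 1/119.
e_ss = 6/K_v = 6/(1/119) = 714.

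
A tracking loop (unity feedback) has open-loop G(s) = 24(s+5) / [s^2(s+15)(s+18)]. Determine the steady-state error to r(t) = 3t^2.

G(s) has two factors of s in the denominator, so the system is type 2.
K_a = lim_{s→0} s^2·G(s) = 24·5 / (15·18) = 4/9.
r(t) = 3t^2 gives R(s) = 6/s^3.
e_ss = 6/K_a = 6/(4/9) = 13.5.

13.5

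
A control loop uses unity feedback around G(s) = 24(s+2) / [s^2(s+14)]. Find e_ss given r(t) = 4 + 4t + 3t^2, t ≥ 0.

The open loop has two poles at the origin → type 2 system. Taking each input component in turn:
  • 4: tracked with zero error.
  • 4t: tracked with zero error.
  • 3t^2: e_ss = 6/K_a with K_a=24/7 → 1.75.
Total e_ss = 1.75.

1.75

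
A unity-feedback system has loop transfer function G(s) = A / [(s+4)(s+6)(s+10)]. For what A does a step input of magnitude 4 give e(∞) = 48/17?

No free integrators in G(s): this is a type 0 system.
K_p = lim_{s→0} G(s) = A / (4·6·10) = (1/240)·A.
e_ss = 4/(1 + K_p) = 48/17 ⇒ 1 + (1/240)·A = 17/12 ⇒ A = 100.

100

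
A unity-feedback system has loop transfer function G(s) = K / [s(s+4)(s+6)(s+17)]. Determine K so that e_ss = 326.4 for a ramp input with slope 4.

5

The open loop has one pole at the origin → type 1 system.
K_v = lim_{s→0} s·G(s) = K / (4·6·17) = (1/408)·K.
e_ss = 4/K_v = 326.4 ⇒ K_v = 5/408 ⇒ K = (5/408)/(1/408) = 5.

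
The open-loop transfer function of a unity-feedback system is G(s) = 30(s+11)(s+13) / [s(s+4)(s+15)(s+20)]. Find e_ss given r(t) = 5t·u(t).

200/143

G(s) has one factor of s in the denominator, so the system is type 1.
K_v = lim_{s→0} s·G(s) = 30·11·13 / (4·15·20) = 3.575.
e_ss = 5/K_v = 5/3.575 = 200/143.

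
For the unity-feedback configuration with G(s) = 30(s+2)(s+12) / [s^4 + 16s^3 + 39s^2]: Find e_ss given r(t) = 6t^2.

Factoring s^2 from the denominator leaves a polynomial with constant term 39, so the system is type 2.
K_a = lim_{s→0} s^2·G(s) = 30·2·12 / 39 = 240/13.
r(t) = 6t^2 gives R(s) = 12/s^3.
e_ss = 12/K_a = 12/(240/13) = 0.65.

0.65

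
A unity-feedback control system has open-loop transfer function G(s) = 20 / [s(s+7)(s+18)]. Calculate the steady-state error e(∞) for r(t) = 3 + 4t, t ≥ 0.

25.2

System type = 1 (one pole at s=0). Treating each term separately:
  • 3: tracked with zero error.
  • 4t: e_ss = 4/K_v with K_v=10/63 → 25.2.
Total e_ss = 25.2.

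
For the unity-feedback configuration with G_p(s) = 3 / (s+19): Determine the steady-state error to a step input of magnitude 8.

76/11

No free integrators in G_p(s): this is a type 0 system.
K_p = lim_{s→0} G_p(s) = 3 / (19) = 3/19.
e_ss = 8/(1 + K_p) = 8/(22/19) = 76/11.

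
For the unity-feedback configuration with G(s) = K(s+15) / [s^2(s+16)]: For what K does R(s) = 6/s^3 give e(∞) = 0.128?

50

G(s) has two factors of s in the denominator, so the system is type 2.
K_a = lim_{s→0} s^2·G(s) = K·15 / (16) = 0.9375·K.
e_ss = 6/K_a = 0.128 ⇒ K_a = 46.875 ⇒ K = 46.875/0.9375 = 50.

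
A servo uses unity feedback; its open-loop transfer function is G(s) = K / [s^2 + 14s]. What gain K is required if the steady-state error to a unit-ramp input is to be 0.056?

The denominator has no term below 14s — 1 pole at s=0, type 1.
K_v = lim_{s→0} s·G(s) = K / 14 = (1/14)·K.
e_ss = 1/K_v = 0.056 ⇒ K_v = 125/7 ⇒ K = (125/7)/(1/14) = 250.

250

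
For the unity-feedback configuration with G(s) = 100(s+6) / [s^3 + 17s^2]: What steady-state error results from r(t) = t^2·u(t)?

17/300

Factoring s^2 from the denominator leaves a polynomial with constant term 17, so the system is type 2.
K_a = lim_{s→0} s^2·G(s) = 100·6 / 17 = 600/17.
r(t) = t^2 gives R(s) = 2/s^3.
e_ss = 2/K_a = 2/(600/17) = 17/300.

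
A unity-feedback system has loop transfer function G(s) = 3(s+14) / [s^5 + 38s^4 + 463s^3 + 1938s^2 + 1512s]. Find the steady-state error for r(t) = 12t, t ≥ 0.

432

Factoring s from the denominator leaves a polynomial with constant term 1512, so the system is type 1.
K_v = lim_{s→0} s·G(s) = 3·14 / 1512 = 1/36.
e_ss = 12/K_v = 12/(1/36) = 432.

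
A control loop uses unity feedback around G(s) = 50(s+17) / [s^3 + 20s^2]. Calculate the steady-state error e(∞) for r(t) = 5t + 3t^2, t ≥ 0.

Factoring s^2 from the denominator leaves a polynomial with constant term 20, so the system is type 2. By superposition:
  • 5t: tracked with zero error.
  • 3t^2: e_ss = 6/K_a with K_a=42.5 → 12/85.
Total e_ss = 12/85.

12/85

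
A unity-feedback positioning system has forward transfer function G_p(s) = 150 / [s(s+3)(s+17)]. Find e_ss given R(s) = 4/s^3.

G_p(s) has one factor of s in the denominator, so the system is type 1.
K_a = lim_{s→0} s^2·G_p(s) = 0; the steady-state error to this parabolic input grows without bound.

infinity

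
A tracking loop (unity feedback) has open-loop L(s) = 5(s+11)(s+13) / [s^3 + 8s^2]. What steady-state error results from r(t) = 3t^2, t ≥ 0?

48/715

The denominator has no term below 8s^2 — 2 poles at s=0, type 2.
K_a = lim_{s→0} s^2·L(s) = 5·11·13 / 8 = 89.375.
r(t) = 3t^2 gives R(s) = 6/s^3.
e_ss = 6/K_a = 6/89.375 = 48/715.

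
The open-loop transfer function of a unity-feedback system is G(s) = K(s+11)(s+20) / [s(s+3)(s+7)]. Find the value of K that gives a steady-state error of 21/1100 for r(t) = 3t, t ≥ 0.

15

One free integrator in G(s): this is a type 1 system.
K_v = lim_{s→0} s·G(s) = K·11·20 / (3·7) = (220/21)·K.
e_ss = 3/K_v = 21/1100 ⇒ K_v = 1100/7 ⇒ K = (1100/7)/(220/21) = 15.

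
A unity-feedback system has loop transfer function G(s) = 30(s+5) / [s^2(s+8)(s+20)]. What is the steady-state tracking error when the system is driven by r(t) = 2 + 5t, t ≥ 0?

0

Two free integrators in G(s): this is a type 2 system. By superposition:
  • 2: tracked with zero error.
  • 5t: tracked with zero error.
Total e_ss = 0.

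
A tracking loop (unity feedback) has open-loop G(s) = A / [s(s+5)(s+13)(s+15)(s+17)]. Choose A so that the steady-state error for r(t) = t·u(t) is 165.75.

100

System type = 1 (one pole at s=0).
K_v = lim_{s→0} s·G(s) = A / (5·13·15·17) = (1/16575)·A.
e_ss = 1/K_v = 165.75 ⇒ K_v = 4/663 ⇒ A = (4/663)/(1/16575) = 100.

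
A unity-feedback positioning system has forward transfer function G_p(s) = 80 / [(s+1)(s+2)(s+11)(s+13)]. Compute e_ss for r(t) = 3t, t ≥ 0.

No free integrators in G_p(s): this is a type 0 system.
For a type-0 system K_v = 0, so e_ss to a ramp input is unbounded.

infinity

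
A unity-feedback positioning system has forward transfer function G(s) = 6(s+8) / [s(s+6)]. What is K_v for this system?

8

System type = 1 (one pole at s=0).
K_v = lim_{s→0} s·G(s) = 6·8 / (6) = 8.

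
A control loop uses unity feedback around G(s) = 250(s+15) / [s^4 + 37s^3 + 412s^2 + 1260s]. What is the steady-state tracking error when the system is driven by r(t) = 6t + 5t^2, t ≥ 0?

infinity

Lowest-order denominator term is 1260s, so the open loop has 1 pole at the origin → type 1 system. By superposition:
  • 6t: e_ss = 6/K_v with K_v=125/42 → 2.016.
  • 5t^2: a type-1 system cannot track it, e_ss → ∞.
The unbounded component dominates.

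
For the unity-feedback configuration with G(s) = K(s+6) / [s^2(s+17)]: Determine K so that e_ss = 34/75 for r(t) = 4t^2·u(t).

System type = 2 (two poles at s=0).
K_a = lim_{s→0} s^2·G(s) = K·6 / (17) = (6/17)·K.
e_ss = 8/K_a = 34/75 ⇒ K_a = 300/17 ⇒ K = (300/17)/(6/17) = 50.

50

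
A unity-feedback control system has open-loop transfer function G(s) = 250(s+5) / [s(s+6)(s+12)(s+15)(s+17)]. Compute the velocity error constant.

One free integrator in G(s): this is a type 1 system.
K_v = lim_{s→0} s·G(s) = 250·5 / (6·12·15·17) = 125/1836.

125/1836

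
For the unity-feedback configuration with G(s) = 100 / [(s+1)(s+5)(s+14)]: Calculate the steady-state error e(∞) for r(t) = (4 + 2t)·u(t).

The open loop has no poles at the origin → type 0 system. By superposition:
  • 4: e_ss = 4/(1+K_p) with K_p=10/7 → 28/17.
  • 2t: a type-0 system cannot track it, e_ss → ∞.
The unbounded component dominates.

infinity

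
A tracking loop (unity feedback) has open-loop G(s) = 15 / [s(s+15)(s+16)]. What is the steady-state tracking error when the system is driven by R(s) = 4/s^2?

G(s) has one factor of s in the denominator, so the system is type 1.
K_v = lim_{s→0} s·G(s) = 15 / (15·16) = 0.0625.
e_ss = 4/K_v = 4/0.0625 = 64.

64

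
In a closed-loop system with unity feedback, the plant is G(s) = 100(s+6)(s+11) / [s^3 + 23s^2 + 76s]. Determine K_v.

1650/19

The denominator has no term below 76s — 1 pole at s=0, type 1.
K_v = lim_{s→0} s·G(s) = 100·6·11 / 76 = 1650/19.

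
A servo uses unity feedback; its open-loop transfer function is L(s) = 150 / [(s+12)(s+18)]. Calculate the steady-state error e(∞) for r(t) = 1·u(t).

36/61

System type = 0 (no poles at s=0).
K_p = lim_{s→0} L(s) = 150 / (12·18) = 25/36.
e_ss = 1/(1 + K_p) = 1/(61/36) = 36/61.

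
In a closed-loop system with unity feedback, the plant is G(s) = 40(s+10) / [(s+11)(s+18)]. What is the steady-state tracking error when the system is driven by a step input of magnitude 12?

1188/299

G(s) has no factors of s in the denominator, so the system is type 0.
K_p = lim_{s→0} G(s) = 40·10 / (11·18) = 200/99.
e_ss = 12/(1 + K_p) = 12/(299/99) = 1188/299.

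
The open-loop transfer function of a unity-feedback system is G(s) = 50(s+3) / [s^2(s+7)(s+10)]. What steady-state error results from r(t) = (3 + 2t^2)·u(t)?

G(s) has two factors of s in the denominator, so the system is type 2. By superposition:
  • 3: tracked with zero error.
  • 2t^2: e_ss = 4/K_a with K_a=15/7 → 28/15.
Total e_ss = 28/15.

28/15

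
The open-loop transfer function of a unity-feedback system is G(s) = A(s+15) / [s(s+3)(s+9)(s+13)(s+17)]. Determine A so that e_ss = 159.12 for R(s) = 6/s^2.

One free integrator in G(s): this is a type 1 system.
K_v = lim_{s→0} s·G(s) = A·15 / (3·9·13·17) = (5/1989)·A.
e_ss = 6/K_v = 159.12 ⇒ K_v = 25/663 ⇒ A = (25/663)/(5/1989) = 15.

15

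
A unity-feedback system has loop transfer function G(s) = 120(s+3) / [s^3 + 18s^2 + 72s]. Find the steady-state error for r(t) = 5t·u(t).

1

The denominator has no term below 72s — 1 pole at s=0, type 1.
K_v = lim_{s→0} s·G(s) = 120·3 / 72 = 5.
e_ss = 5/K_v = 5/5 = 1.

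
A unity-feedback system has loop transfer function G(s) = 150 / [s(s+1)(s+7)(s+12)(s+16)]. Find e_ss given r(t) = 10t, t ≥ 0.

One free integrator in G(s): this is a type 1 system.
K_v = lim_{s→0} s·G(s) = 150 / (1·7·12·16) = 25/224.
e_ss = 10/K_v = 10/(25/224) = 89.6.

89.6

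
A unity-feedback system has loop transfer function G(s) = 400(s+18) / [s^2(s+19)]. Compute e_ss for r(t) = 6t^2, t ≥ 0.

The open loop has two poles at the origin → type 2 system.
K_a = lim_{s→0} s^2·G(s) = 400·18 / (19) = 7200/19.
r(t) = 6t^2 gives R(s) = 12/s^3.
e_ss = 12/K_a = 12/(7200/19) = 19/600.

19/600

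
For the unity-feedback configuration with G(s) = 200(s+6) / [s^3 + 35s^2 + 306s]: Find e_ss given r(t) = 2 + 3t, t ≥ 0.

Lowest-order denominator term is 306s, so the open loop has 1 pole at the origin → type 1 system. By superposition:
  • 2: tracked with zero error.
  • 3t: e_ss = 3/K_v with K_v=200/51 → 0.765.
Total e_ss = 0.765.

0.765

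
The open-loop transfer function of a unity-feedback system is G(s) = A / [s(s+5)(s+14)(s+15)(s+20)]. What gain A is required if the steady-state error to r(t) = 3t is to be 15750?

4

The open loop has one pole at the origin → type 1 system.
K_v = lim_{s→0} s·G(s) = A / (5·14·15·20) = (1/21000)·A.
e_ss = 3/K_v = 15750 ⇒ K_v = 1/5250 ⇒ A = (1/5250)/(1/21000) = 4.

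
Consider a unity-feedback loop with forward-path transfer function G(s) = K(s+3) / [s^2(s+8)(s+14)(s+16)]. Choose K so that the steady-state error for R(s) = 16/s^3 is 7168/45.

G(s) has two factors of s in the denominator, so the system is type 2.
K_a = lim_{s→0} s^2·G(s) = K·3 / (8·14·16) = (3/1792)·K.
e_ss = 16/K_a = 7168/45 ⇒ K_a = 45/448 ⇒ K = (45/448)/(3/1792) = 60.

60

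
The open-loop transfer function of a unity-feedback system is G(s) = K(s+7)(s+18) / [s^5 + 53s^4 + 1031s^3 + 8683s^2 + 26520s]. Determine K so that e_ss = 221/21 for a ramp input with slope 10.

200

The denominator has no term below 26520s — 1 pole at s=0, type 1.
K_v = lim_{s→0} s·G(s) = K·7·18 / 26520 = (21/4420)·K.
e_ss = 10/K_v = 221/21 ⇒ K_v = 210/221 ⇒ K = (210/221)/(21/4420) = 200.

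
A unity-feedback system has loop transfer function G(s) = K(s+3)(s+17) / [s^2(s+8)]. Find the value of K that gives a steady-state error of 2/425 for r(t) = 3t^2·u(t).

G(s) has two factors of s in the denominator, so the system is type 2.
K_a = lim_{s→0} s^2·G(s) = K·3·17 / (8) = 6.375·K.
e_ss = 6/K_a = 2/425 ⇒ K_a = 1275 ⇒ K = 1275/6.375 = 200.

200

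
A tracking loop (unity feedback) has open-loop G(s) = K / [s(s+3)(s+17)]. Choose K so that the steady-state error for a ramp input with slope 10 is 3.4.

150

System type = 1 (one pole at s=0).
K_v = lim_{s→0} s·G(s) = K / (3·17) = (1/51)·K.
e_ss = 10/K_v = 3.4 ⇒ K_v = 50/17 ⇒ K = (50/17)/(1/51) = 150.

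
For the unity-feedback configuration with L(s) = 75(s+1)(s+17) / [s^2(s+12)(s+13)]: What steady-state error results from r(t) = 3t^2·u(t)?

312/425

L(s) has two factors of s in the denominator, so the system is type 2.
K_a = lim_{s→0} s^2·L(s) = 75·1·17 / (12·13) = 425/52.
r(t) = 3t^2 gives R(s) = 6/s^3.
e_ss = 6/K_a = 6/(425/52) = 312/425.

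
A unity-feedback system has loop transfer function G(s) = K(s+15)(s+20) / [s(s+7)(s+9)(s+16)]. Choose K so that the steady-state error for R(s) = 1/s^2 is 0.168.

20

One free integrator in G(s): this is a type 1 system.
K_v = lim_{s→0} s·G(s) = K·15·20 / (7·9·16) = (25/84)·K.
e_ss = 1/K_v = 0.168 ⇒ K_v = 125/21 ⇒ K = (125/21)/(25/84) = 20.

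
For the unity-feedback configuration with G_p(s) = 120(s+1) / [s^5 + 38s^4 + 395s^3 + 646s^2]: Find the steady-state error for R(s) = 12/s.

Factoring s^2 from the denominator leaves a polynomial with constant term 646, so the system is type 2.
A type-2 system has K_p = ∞, so it tracks a step input with zero steady-state error.

0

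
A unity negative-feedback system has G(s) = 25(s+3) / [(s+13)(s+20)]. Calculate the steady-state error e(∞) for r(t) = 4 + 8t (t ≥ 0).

The open loop has no poles at the origin → type 0 system. Treating each term separately:
  • 4: e_ss = 4/(1+K_p) with K_p=15/52 → 208/67.
  • 8t: a type-0 system cannot track it, e_ss → ∞.
The unbounded component dominates.

infinity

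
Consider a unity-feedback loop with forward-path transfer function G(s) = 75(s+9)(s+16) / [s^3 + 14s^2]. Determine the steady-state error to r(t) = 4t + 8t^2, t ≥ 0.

Factoring s^2 from the denominator leaves a polynomial with constant term 14, so the system is type 2. By superposition:
  • 4t: tracked with zero error.
  • 8t^2: e_ss = 16/K_a with K_a=5400/7 → 14/675.
Total e_ss = 14/675.

14/675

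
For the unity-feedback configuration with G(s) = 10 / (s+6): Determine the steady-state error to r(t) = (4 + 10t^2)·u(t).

infinity

System type = 0 (no poles at s=0). By superposition:
  • 4: e_ss = 4/(1+K_p) with K_p=5/3 → 1.5.
  • 10t^2: a type-0 system cannot track it, e_ss → ∞.
The unbounded component dominates.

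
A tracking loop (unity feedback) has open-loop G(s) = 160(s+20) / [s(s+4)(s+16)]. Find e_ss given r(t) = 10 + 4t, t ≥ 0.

0.08

G(s) has one factor of s in the denominator, so the system is type 1. Taking each input component in turn:
  • 10: tracked with zero error.
  • 4t: e_ss = 4/K_v with K_v=50 → 0.08.
Total e_ss = 0.08.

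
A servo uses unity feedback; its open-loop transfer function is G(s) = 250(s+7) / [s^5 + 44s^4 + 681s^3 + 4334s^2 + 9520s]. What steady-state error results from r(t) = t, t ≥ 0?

5.44

Factoring s from the denominator leaves a polynomial with constant term 9520, so the system is type 1.
K_v = lim_{s→0} s·G(s) = 250·7 / 9520 = 25/136.
e_ss = 1/K_v = 1/(25/136) = 5.44.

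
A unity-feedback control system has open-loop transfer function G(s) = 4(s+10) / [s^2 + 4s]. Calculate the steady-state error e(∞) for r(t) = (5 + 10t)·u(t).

1

Lowest-order denominator term is 4s, so the open loop has 1 pole at the origin → type 1 system. Treating each term separately:
  • 5: tracked with zero error.
  • 10t: e_ss = 10/K_v with K_v=10 → 1.
Total e_ss = 1.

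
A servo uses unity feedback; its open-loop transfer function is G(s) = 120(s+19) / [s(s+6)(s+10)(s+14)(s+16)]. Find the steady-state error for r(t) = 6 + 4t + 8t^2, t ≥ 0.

infinity

The open loop has one pole at the origin → type 1 system. By superposition:
  • 6: tracked with zero error.
  • 4t: e_ss = 4/K_v with K_v=19/112 → 448/19.
  • 8t^2: a type-1 system cannot track it, e_ss → ∞.
The unbounded component dominates.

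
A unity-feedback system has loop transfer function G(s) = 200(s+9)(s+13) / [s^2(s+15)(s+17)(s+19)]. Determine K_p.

K_p = lim_{s→0} G(s); with 2 poles at the origin the limit diverges, so K_p = ∞.

infinity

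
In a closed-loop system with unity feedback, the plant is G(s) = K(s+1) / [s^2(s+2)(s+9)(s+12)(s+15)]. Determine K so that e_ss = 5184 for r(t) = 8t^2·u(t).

10

G(s) has two factors of s in the denominator, so the system is type 2.
K_a = lim_{s→0} s^2·G(s) = K·1 / (2·9·12·15) = (1/3240)·K.
e_ss = 16/K_a = 5184 ⇒ K_a = 1/324 ⇒ K = (1/324)/(1/3240) = 10.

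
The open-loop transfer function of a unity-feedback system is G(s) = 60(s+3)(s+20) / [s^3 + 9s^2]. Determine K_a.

400

The denominator has no term below 9s^2 — 2 poles at s=0, type 2.
K_a = lim_{s→0} s^2·G(s) = 60·3·20 / 9 = 400.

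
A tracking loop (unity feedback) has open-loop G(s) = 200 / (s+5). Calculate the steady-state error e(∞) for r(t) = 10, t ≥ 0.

10/41

G(s) has no factors of s in the denominator, so the system is type 0.
K_p = lim_{s→0} G(s) = 200 / (5) = 40.
e_ss = 10/(1 + K_p) = 10/41.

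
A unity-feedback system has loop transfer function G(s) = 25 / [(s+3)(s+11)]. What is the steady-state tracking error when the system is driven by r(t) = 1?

No free integrators in G(s): this is a type 0 system.
K_p = lim_{s→0} G(s) = 25 / (3·11) = 25/33.
e_ss = 1/(1 + K_p) = 1/(58/33) = 33/58.

33/58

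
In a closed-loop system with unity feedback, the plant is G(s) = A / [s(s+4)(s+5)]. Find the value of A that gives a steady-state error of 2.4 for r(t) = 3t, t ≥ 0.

System type = 1 (one pole at s=0).
K_v = lim_{s→0} s·G(s) = A / (4·5) = 0.05·A.
e_ss = 3/K_v = 2.4 ⇒ K_v = 1.25 ⇒ A = 1.25/0.05 = 25.

25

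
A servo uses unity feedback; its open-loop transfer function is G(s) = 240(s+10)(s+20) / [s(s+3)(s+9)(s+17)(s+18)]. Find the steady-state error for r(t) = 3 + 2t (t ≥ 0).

G(s) has one factor of s in the denominator, so the system is type 1. By superposition:
  • 3: tracked with zero error.
  • 2t: e_ss = 2/K_v with K_v=8000/1377 → 1377/4000.
Total e_ss = 1377/4000.

1377/4000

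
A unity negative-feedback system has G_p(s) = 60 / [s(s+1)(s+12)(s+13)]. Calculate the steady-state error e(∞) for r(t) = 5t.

13

G_p(s) has one factor of s in the denominator, so the system is type 1.
K_v = lim_{s→0} s·G_p(s) = 60 / (1·12·13) = 5/13.
e_ss = 5/K_v = 5/(5/13) = 13.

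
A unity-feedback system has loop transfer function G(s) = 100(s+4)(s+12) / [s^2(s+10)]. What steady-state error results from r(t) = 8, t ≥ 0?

0

System type = 2 (two poles at s=0).
K_p = ∞ for a type-2 system; e_ss to a step is zero.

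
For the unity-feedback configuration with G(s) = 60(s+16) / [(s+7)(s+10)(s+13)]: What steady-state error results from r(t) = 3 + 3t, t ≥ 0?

The open loop has no poles at the origin → type 0 system. Taking each input component in turn:
  • 3: e_ss = 3/(1+K_p) with K_p=96/91 → 273/187.
  • 3t: a type-0 system cannot track it, e_ss → ∞.
The unbounded component dominates.

infinity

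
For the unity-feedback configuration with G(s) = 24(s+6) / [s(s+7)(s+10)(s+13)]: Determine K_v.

System type = 1 (one pole at s=0).
K_v = lim_{s→0} s·G(s) = 24·6 / (7·10·13) = 72/455.

72/455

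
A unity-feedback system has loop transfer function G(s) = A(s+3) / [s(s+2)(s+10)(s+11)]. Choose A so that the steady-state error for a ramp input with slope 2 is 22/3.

20

System type = 1 (one pole at s=0).
K_v = lim_{s→0} s·G(s) = A·3 / (2·10·11) = (3/220)·A.
e_ss = 2/K_v = 22/3 ⇒ K_v = 3/11 ⇒ A = (3/11)/(3/220) = 20.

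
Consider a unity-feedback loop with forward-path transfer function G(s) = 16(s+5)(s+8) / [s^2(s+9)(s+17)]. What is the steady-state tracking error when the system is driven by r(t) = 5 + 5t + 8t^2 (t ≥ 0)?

3.825

Two free integrators in G(s): this is a type 2 system. Treating each term separately:
  • 5: tracked with zero error.
  • 5t: tracked with zero error.
  • 8t^2: e_ss = 16/K_a with K_a=640/153 → 3.825.
Total e_ss = 3.825.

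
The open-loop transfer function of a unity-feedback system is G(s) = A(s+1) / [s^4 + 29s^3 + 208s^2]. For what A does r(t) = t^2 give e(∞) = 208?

2

Factoring s^2 from the denominator leaves a polynomial with constant term 208, so the system is type 2.
K_a = lim_{s→0} s^2·G(s) = A·1 / 208 = (1/208)·A.
e_ss = 2/K_a = 208 ⇒ K_a = 1/104 ⇒ A = (1/104)/(1/208) = 2.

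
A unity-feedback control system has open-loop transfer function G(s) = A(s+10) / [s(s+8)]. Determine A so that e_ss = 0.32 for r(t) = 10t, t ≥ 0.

One free integrator in G(s): this is a type 1 system.
K_v = lim_{s→0} s·G(s) = A·10 / (8) = 1.25·A.
e_ss = 10/K_v = 0.32 ⇒ K_v = 31.25 ⇒ A = 31.25/1.25 = 25.

25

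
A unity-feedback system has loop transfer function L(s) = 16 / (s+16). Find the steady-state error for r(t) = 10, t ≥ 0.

System type = 0 (no poles at s=0).
K_p = lim_{s→0} L(s) = 16 / (16) = 1.
e_ss = 10/(1 + K_p) = 10/2 = 5.

5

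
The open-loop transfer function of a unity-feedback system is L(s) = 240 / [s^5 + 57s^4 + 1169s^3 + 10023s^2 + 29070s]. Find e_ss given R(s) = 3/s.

0

The denominator has no term below 29070s — 1 pole at s=0, type 1.
A type-1 system has K_p = ∞, so it tracks a step input with zero steady-state error.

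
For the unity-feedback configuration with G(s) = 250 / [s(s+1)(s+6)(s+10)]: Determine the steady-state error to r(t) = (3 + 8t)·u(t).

G(s) has one factor of s in the denominator, so the system is type 1. Treating each term separately:
  • 3: tracked with zero error.
  • 8t: e_ss = 8/K_v with K_v=25/6 → 1.92.
Total e_ss = 1.92.

1.92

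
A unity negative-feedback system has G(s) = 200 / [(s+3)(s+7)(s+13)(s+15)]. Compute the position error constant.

No free integrators in G(s): this is a type 0 system.
K_p = lim_{s→0} G(s) = 200 / (3·7·13·15) = 40/819.

40/819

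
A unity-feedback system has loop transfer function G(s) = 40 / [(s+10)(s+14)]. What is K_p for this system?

2/7

System type = 0 (no poles at s=0).
K_p = lim_{s→0} G(s) = 40 / (10·14) = 2/7.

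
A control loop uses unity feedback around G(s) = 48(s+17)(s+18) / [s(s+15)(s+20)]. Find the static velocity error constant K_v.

System type = 1 (one pole at s=0).
K_v = lim_{s→0} s·G(s) = 48·17·18 / (15·20) = 48.96.

48.96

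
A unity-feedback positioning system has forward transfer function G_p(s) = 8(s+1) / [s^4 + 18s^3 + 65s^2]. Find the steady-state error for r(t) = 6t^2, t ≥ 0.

Factoring s^2 from the denominator leaves a polynomial with constant term 65, so the system is type 2.
K_a = lim_{s→0} s^2·G_p(s) = 8·1 / 65 = 8/65.
r(t) = 6t^2 gives R(s) = 12/s^3.
e_ss = 12/K_a = 12/(8/65) = 97.5.

97.5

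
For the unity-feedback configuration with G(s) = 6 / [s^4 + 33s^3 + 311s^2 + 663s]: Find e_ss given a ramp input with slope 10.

1105

Lowest-order denominator term is 663s, so the open loop has 1 pole at the origin → type 1 system.
K_v = lim_{s→0} s·G(s) = 6 / 663 = 2/221.
e_ss = 10/K_v = 10/(2/221) = 1105.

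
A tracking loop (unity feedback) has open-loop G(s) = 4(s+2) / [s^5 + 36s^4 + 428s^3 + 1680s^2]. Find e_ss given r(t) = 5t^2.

Factoring s^2 from the denominator leaves a polynomial with constant term 1680, so the system is type 2.
K_a = lim_{s→0} s^2·G(s) = 4·2 / 1680 = 1/210.
r(t) = 5t^2 gives R(s) = 10/s^3.
e_ss = 10/K_a = 10/(1/210) = 2100.

2100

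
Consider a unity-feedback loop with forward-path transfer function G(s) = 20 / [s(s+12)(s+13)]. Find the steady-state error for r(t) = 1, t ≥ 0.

0

G(s) has one factor of s in the denominator, so the system is type 1.
K_p = ∞ for a type-1 system; e_ss to a step is zero.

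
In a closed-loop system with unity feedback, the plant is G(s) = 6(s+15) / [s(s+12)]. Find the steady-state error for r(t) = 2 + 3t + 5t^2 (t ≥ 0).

infinity

One free integrator in G(s): this is a type 1 system. Taking each input component in turn:
  • 2: tracked with zero error.
  • 3t: e_ss = 3/K_v with K_v=7.5 → 0.4.
  • 5t^2: a type-1 system cannot track it, e_ss → ∞.
The unbounded component dominates.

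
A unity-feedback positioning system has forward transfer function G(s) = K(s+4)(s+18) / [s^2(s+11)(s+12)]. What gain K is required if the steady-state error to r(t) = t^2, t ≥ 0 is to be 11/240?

Two free integrators in G(s): this is a type 2 system.
K_a = lim_{s→0} s^2·G(s) = K·4·18 / (11·12) = (6/11)·K.
e_ss = 2/K_a = 11/240 ⇒ K_a = 480/11 ⇒ K = (480/11)/(6/11) = 80.

80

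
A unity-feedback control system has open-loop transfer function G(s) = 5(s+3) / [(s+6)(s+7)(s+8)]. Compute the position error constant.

No free integrators in G(s): this is a type 0 system.
K_p = lim_{s→0} G(s) = 5·3 / (6·7·8) = 5/112.

5/112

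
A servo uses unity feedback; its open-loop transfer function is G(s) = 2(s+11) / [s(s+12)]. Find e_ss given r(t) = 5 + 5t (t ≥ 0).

30/11

One free integrator in G(s): this is a type 1 system. Taking each input component in turn:
  • 5: tracked with zero error.
  • 5t: e_ss = 5/K_v with K_v=11/6 → 30/11.
Total e_ss = 30/11.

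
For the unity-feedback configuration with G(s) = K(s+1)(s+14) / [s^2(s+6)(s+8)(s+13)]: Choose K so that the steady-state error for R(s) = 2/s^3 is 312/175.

The open loop has two poles at the origin → type 2 system.
K_a = lim_{s→0} s^2·G(s) = K·1·14 / (6·8·13) = (7/312)·K.
e_ss = 2/K_a = 312/175 ⇒ K_a = 175/156 ⇒ K = (175/156)/(7/312) = 50.

50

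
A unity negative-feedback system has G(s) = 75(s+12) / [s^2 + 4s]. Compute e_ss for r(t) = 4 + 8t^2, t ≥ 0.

infinity

The denominator has no term below 4s — 1 pole at s=0, type 1. By superposition:
  • 4: tracked with zero error.
  • 8t^2: a type-1 system cannot track it, e_ss → ∞.
The unbounded component dominates.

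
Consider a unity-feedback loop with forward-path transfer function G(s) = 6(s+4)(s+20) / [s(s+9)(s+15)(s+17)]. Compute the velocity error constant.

One free integrator in G(s): this is a type 1 system.
K_v = lim_{s→0} s·G(s) = 6·4·20 / (9·15·17) = 32/153.

32/153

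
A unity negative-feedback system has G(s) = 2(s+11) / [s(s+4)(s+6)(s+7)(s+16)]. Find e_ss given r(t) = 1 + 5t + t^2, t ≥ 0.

G(s) has one factor of s in the denominator, so the system is type 1. Taking each input component in turn:
  • 1: tracked with zero error.
  • 5t: e_ss = 5/K_v with K_v=11/1344 → 6720/11.
  • t^2: a type-1 system cannot track it, e_ss → ∞.
The unbounded component dominates.

infinity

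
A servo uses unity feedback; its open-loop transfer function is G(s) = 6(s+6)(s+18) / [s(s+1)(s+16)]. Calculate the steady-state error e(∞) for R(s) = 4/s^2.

8/81

G(s) has one factor of s in the denominator, so the system is type 1.
K_v = lim_{s→0} s·G(s) = 6·6·18 / (1·16) = 40.5.
e_ss = 4/K_v = 4/40.5 = 8/81.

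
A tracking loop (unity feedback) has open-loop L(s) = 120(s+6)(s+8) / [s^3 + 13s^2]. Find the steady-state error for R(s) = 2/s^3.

The denominator has no term below 13s^2 — 2 poles at s=0, type 2.
K_a = lim_{s→0} s^2·L(s) = 120·6·8 / 13 = 5760/13.
r(t) = t^2 gives R(s) = 2/s^3.
e_ss = 2/K_a = 2/(5760/13) = 13/2880.

13/2880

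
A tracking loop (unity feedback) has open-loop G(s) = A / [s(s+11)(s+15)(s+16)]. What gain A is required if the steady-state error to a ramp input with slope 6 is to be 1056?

One free integrator in G(s): this is a type 1 system.
K_v = lim_{s→0} s·G(s) = A / (11·15·16) = (1/2640)·A.
e_ss = 6/K_v = 1056 ⇒ K_v = 1/176 ⇒ A = (1/176)/(1/2640) = 15.

15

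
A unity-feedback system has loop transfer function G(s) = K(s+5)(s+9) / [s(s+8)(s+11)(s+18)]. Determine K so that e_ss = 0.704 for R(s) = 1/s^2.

50

System type = 1 (one pole at s=0).
K_v = lim_{s→0} s·G(s) = K·5·9 / (8·11·18) = (5/176)·K.
e_ss = 1/K_v = 0.704 ⇒ K_v = 125/88 ⇒ K = (125/88)/(5/176) = 50.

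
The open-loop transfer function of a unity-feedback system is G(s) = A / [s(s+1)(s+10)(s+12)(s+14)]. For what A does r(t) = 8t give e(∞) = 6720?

G(s) has one factor of s in the denominator, so the system is type 1.
K_v = lim_{s→0} s·G(s) = A / (1·10·12·14) = (1/1680)·A.
e_ss = 8/K_v = 6720 ⇒ K_v = 1/840 ⇒ A = (1/840)/(1/1680) = 2.

2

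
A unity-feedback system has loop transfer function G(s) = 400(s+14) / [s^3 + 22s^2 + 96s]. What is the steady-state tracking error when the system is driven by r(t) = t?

3/175

Lowest-order denominator term is 96s, so the open loop has 1 pole at the origin → type 1 system.
K_v = lim_{s→0} s·G(s) = 400·14 / 96 = 175/3.
e_ss = 1/K_v = 1/(175/3) = 3/175.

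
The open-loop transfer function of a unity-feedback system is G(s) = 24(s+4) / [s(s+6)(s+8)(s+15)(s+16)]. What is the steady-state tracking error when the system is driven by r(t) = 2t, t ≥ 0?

One free integrator in G(s): this is a type 1 system.
K_v = lim_{s→0} s·G(s) = 24·4 / (6·8·15·16) = 1/120.
e_ss = 2/K_v = 2/(1/120) = 240.

240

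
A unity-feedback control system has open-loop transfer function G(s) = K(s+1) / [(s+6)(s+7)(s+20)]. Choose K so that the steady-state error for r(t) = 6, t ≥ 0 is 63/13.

System type = 0 (no poles at s=0).
K_p = lim_{s→0} G(s) = K·1 / (6·7·20) = (1/840)·K.
e_ss = 6/(1 + K_p) = 63/13 ⇒ 1 + (1/840)·K = 26/21 ⇒ K = 200.

200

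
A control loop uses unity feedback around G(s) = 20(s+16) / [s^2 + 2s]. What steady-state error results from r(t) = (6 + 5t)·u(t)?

Lowest-order denominator term is 2s, so the open loop has 1 pole at the origin → type 1 system. Taking each input component in turn:
  • 6: tracked with zero error.
  • 5t: e_ss = 5/K_v with K_v=160 → 1/32.
Total e_ss = 1/32.

1/32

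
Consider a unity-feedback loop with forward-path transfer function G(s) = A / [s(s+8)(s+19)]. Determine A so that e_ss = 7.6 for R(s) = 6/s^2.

The open loop has one pole at the origin → type 1 system.
K_v = lim_{s→0} s·G(s) = A / (8·19) = (1/152)·A.
e_ss = 6/K_v = 7.6 ⇒ K_v = 15/19 ⇒ A = (15/19)/(1/152) = 120.

120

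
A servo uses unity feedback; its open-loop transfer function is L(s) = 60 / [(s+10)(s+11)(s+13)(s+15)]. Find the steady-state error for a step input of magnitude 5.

3575/717

The open loop has no poles at the origin → type 0 system.
K_p = lim_{s→0} L(s) = 60 / (10·11·13·15) = 2/715.
e_ss = 5/(1 + K_p) = 5/(717/715) = 3575/717.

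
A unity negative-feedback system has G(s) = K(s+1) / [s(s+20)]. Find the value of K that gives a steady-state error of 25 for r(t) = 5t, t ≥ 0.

One free integrator in G(s): this is a type 1 system.
K_v = lim_{s→0} s·G(s) = K·1 / (20) = 0.05·K.
e_ss = 5/K_v = 25 ⇒ K_v = 0.2 ⇒ K = 0.2/0.05 = 4.

4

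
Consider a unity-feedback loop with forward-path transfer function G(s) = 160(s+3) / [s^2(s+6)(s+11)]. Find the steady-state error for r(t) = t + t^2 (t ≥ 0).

System type = 2 (two poles at s=0). Taking each input component in turn:
  • t: tracked with zero error.
  • t^2: e_ss = 2/K_a with K_a=80/11 → 0.275.
Total e_ss = 0.275.

0.275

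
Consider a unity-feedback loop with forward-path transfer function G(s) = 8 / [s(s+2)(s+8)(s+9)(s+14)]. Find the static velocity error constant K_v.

System type = 1 (one pole at s=0).
K_v = lim_{s→0} s·G(s) = 8 / (2·8·9·14) = 1/252.

1/252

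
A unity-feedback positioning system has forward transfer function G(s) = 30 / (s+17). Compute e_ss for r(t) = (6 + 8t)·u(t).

G(s) has no factors of s in the denominator, so the system is type 0. By superposition:
  • 6: e_ss = 6/(1+K_p) with K_p=30/17 → 102/47.
  • 8t: a type-0 system cannot track it, e_ss → ∞.
The unbounded component dominates.

infinity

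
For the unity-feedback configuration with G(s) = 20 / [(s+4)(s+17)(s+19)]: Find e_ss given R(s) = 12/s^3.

System type = 0 (no poles at s=0).
K_a = lim_{s→0} s^2·G(s) = 0; the steady-state error to this parabolic input grows without bound.

infinity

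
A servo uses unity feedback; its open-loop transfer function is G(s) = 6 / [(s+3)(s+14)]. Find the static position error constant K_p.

1/7

No free integrators in G(s): this is a type 0 system.
K_p = lim_{s→0} G(s) = 6 / (3·14) = 1/7.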